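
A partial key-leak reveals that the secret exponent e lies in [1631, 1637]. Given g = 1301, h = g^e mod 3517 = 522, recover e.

Compute 1301^1631 mod 3517 = 1717, then multiply by 1301 repeatedly:
  1301^1631=1717  1301^1632=522
Found 522 at exponent 1632.

1632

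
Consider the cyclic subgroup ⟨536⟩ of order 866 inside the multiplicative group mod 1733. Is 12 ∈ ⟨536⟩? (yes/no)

no

12 ∈ ⟨536⟩ iff 12^866 ≡ 1 (mod 1733), since |⟨536⟩| = 866.
12^866 mod 1733 = 1732.
Since 1732 ≠ 1, 12 does not lie in the subgroup.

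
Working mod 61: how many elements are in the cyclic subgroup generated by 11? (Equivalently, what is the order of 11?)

The order of 11 must divide p − 1 = 60 = 2^2 · 3 · 5.
Divisors: 1, 2, 3, 4, 5, 6, 10, 12, 15, 20, 30, 60.
Check each in increasing order: 11^1 ≡ 11;  11^2 ≡ 60;  11^3 ≡ 50;  11^4 ≡ 1.
Smallest exponent giving 1 is 4.

4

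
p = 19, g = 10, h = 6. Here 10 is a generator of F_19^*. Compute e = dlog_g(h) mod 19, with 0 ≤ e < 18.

4

Successive powers of 10 modulo 19:
  10^0=1  10^1=10  10^2=5  10^3=12  10^4=6
So 10^4 ≡ 6 (mod 19), giving e = 4.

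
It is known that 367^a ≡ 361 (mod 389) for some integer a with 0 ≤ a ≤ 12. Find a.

12

Compute 367^0 mod 389 = 1, then multiply by 367 repeatedly:
  367^0=1  367^1=367  367^2=95  367^3=244  367^4=78
  367^5=229  367^6=19  367^7=360  367^8=249  367^9=357
  367^10=315  367^11=72  367^12=361
Found 361 at exponent 12.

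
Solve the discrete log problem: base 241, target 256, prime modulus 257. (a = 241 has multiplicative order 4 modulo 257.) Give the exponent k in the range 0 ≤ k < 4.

2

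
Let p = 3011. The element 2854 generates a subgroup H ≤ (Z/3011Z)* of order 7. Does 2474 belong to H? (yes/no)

⟨2854⟩ has order 7; its elements mod 3011 are {1, 561, 1577, 2253, 2324, 2474, 2854}.
2474 is in this set.

yes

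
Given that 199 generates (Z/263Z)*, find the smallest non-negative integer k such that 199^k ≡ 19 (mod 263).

187

Baby-step giant-step with m = ceil(sqrt(262)) = 17.
Baby table (199^j mod 263 for j=0..16):
  0:1  1:199  2:151  3:67  4:183  5:123  6:18  7:163
  8:88  9:154  10:138  11:110  12:61  13:41  14:6  15:142
  16:117
Giant step factor: 199^(-17) ≡ 193 (mod 263).
Scan 19·193^i mod 263 for i = 0, 1, …:
  i=0: 19   i=1: 248   i=2: 261   i=3: 140
  i=4: 194   i=5: 96   i=6: 118   i=7: 156
  i=8: 126   i=9: 122   i=10: 139   i=11: 1
Match at i=11, j=0: k = 11·17 + 0 = 187.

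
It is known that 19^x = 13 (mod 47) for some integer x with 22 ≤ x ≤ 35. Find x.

Compute 19^22 mod 47 = 42, then multiply by 19 repeatedly:
  19^22=42  19^23=46  19^24=28  19^25=15  19^26=3
  19^27=10  19^28=2  19^29=38  19^30=17  19^31=41
  19^32=27  19^33=43  19^34=18  19^35=13
Found 13 at exponent 35.

35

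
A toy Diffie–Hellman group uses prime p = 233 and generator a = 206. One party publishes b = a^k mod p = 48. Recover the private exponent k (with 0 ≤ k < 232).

Baby-step giant-step with m = ceil(sqrt(232)) = 16.
Baby table (206^j mod 233 for j=0..15):
  0:1  1:206  2:30  3:122  4:201  5:165  6:205  7:57
  8:92  9:79  10:197  11:40  12:85  13:35  14:220  15:118
Giant step factor: 206^(-16) ≡ 46 (mod 233).
Scan 48·46^i mod 233 for i = 0, 1, …:
  i=0: 48   i=1: 111   i=2: 213   i=3: 12
  i=4: 86   i=5: 228   i=6: 3   i=7: 138
  i=8: 57
Match at i=8, j=7: k = 8·16 + 7 = 135.

135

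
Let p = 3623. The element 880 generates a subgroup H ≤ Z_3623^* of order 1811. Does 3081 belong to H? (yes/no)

yes

3081 ∈ ⟨880⟩ iff 3081^1811 ≡ 1 (mod 3623), since |⟨880⟩| = 1811.
3081^1811 mod 3623 = 1.
Since 1 = 1, 3081 lies in the subgroup.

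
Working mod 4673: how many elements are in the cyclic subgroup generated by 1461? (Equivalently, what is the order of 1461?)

The order of 1461 must divide p − 1 = 4672 = 2^6 · 73.
Divisors: 1, 2, 4, 8, 16, 32, 64, 73, 146, 292, 584, 1168, 2336, 4672.
Check each in increasing order: 1461^1 ≡ 1461;  1461^2 ≡ 3633;  1461^4 ≡ 2137;  1461^8 ≡ 1248;  1461^16 ≡ 1395;  1461^32 ≡ 2057;  1461^64 ≡ 2184;  1461^73 ≡ 4672;  1461^146 ≡ 1.
Smallest exponent giving 1 is 146.

146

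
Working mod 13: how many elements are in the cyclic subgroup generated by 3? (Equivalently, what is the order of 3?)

The order of 3 must divide p − 1 = 12 = 2^2 · 3.
Divisors: 1, 2, 3, 4, 6, 12.
Check each in increasing order: 3^1 ≡ 3;  3^2 ≡ 9;  3^3 ≡ 1.
Smallest exponent giving 1 is 3.

3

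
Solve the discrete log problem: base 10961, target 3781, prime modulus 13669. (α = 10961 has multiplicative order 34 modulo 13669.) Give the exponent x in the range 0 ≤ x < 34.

Successive powers of 10961 modulo 13669:
  10961^0=1  10961^1=10961  10961^2=6680  10961^3=8316  10961^4=6784  10961^5=64
  10961^6=4385  10961^7=3781
So 10961^7 ≡ 3781 (mod 13669), giving x = 7.

7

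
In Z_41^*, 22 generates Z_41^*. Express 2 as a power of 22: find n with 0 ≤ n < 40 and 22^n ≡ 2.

34

Successive powers of 22 modulo 41:
  22^0=1  22^1=22  22^2=33  22^3=29  22^4=23  22^5=14
  22^6=21  22^7=11  22^8=37  22^9=35  22^10=32  22^11=7
  22^12=31  22^13=26  22^14=39  22^15=38  22^16=16  22^17=24
  22^18=36  22^19=13  22^20=40  22^21=19  22^22=8  22^23=12
  22^24=18  22^25=27  22^26=20  22^27=30  22^28=4  22^29=6
  22^30=9  22^31=34  22^32=10  22^33=15  22^34=2
So 22^34 ≡ 2 (mod 41), giving n = 34.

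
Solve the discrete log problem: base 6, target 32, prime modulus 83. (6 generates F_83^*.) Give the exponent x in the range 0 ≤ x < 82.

Baby-step giant-step with m = ceil(sqrt(82)) = 10.
Baby table (6^j mod 83 for j=0..9):
  0:1  1:6  2:36  3:50  4:51  5:57  6:10  7:60
  8:28  9:2
Giant step factor: 6^(-10) ≡ 7 (mod 83).
Scan 32·7^i mod 83 for i = 0, 1, …:
  i=0: 32   i=1: 58   i=2: 74   i=3: 20
  i=4: 57
Match at i=4, j=5: x = 4·10 + 5 = 45.

45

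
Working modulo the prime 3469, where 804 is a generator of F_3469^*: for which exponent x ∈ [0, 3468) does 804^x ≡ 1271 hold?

3200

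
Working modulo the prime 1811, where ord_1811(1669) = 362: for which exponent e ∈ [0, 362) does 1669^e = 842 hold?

Baby-step giant-step with m = ceil(sqrt(362)) = 20.
Baby table (1669^j mod 1811 for j=0..19):
  0:1  1:1669  2:243  3:1714  4:1097  5:1783  6:354  7:440
  8:905  9:71  10:784  11:954  12:357  13:14  14:1634  15:1591
  16:453  17:870  18:1419  19:1334
Giant step factor: 1669^(-20) ≡ 279 (mod 1811).
Scan 842·279^i mod 1811 for i = 0, 1, …:
  i=0: 842   i=1: 1299   i=2: 221   i=3: 85
  i=4: 172   i=5: 902   i=6: 1740   i=7: 112
  i=8: 461   i=9: 38     …   i=14: 1314
  i=15: 784
Match at i=15, j=10: e = 15·20 + 10 = 310.

310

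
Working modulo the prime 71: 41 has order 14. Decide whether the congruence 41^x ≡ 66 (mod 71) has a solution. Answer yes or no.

66 ∈ ⟨41⟩ iff 66^14 ≡ 1 (mod 71), since |⟨41⟩| = 14.
66^14 mod 71 = 57.
Since 57 ≠ 1, 66 does not lie in the subgroup.

no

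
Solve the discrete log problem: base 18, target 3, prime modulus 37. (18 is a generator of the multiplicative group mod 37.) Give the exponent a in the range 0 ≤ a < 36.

10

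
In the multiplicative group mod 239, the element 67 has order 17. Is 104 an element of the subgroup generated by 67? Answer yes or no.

no

⟨67⟩ has order 17; its elements mod 239 are {1, 6, 22, 36, 40, 51, 67, 71, 75, 101, 128, 132, 163, 166, 187, 211, 216}.
104 is not in this set.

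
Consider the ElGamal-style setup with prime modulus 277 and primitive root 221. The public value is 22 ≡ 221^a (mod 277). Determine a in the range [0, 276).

82

Baby-step giant-step with m = ceil(sqrt(276)) = 17.
Baby table (221^j mod 277 for j=0..16):
  0:1  1:221  2:89  3:2  4:165  5:178  6:4  7:53
  8:79  9:8  10:106  11:158  12:16  13:212  14:39  15:32
  16:147
Giant step factor: 221^(-17) ≡ 103 (mod 277).
Scan 22·103^i mod 277 for i = 0, 1, …:
  i=0: 22   i=1: 50   i=2: 164   i=3: 272
  i=4: 39
Match at i=4, j=14: a = 4·17 + 14 = 82.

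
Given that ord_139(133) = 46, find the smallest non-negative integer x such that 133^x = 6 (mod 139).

24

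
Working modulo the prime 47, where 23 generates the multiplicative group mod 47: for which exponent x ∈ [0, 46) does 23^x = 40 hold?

11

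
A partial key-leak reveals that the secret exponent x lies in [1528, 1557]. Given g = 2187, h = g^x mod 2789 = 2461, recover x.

Compute 2187^1528 mod 2789 = 1797, then multiply by 2187 repeatedly:
  2187^1528=1797  2187^1529=338  2187^1530=121  2187^1531=2461
Found 2461 at exponent 1531.

1531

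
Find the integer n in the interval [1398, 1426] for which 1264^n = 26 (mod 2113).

1409

Compute 1264^1398 mod 2113 = 119, then multiply by 1264 repeatedly:
  1264^1398=119  1264^1399=393  1264^1400=197  1264^1401=1787  1264^1402=2084
  1264^1403=1378  1264^1404=680  1264^1405=1642  1264^1406=522  1264^1407=552
  1264^1408=438  1264^1409=26
Found 26 at exponent 1409.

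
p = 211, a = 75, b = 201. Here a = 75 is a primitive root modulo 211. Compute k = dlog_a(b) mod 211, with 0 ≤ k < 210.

154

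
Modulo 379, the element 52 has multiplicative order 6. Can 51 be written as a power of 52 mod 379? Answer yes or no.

yes

⟨52⟩ has order 6; its elements mod 379 are {1, 51, 52, 327, 328, 378}.
51 is in this set.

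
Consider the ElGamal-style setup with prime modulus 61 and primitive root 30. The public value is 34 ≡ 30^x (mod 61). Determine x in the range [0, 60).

12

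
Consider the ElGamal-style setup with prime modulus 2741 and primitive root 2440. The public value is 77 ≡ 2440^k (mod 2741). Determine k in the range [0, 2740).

1625

Baby-step giant-step with m = ceil(sqrt(2740)) = 53.
Baby table (2440^j mod 2741 for j=0..52):
  0:1  1:2440  2:148  3:2049  4:2717  5:1742  6:1930  7:162
  8:576  9:2048  10:277  11:1594  12:2622  13:186  14:1575  15:118
  16:115  17:1018  18:574  19:2650  20:2722  21:237  22:2670  23:2184
  24:456  25:2535  26:1704  27:2404  28:20  29:2203  30:219  31:2606
  32:2261  33:1948  34:226  35:499  36:556  37:2586  38:58  39:1729
  40:361  41:979  42:1349  43:2360  44:2300  45:1173  46:516  47:921
  48:2361  49:1999  50:1321  51:2565  52:897
Giant step factor: 2440^(-53) ≡ 1451 (mod 2741).
Scan 77·1451^i mod 2741 for i = 0, 1, …:
  i=0: 77   i=1: 2087   i=2: 2173   i=3: 873
  i=4: 381   i=5: 1890   i=6: 1390   i=7: 2255
  i=8: 1992   i=9: 1378     …   i=29: 2611
  i=30: 499
Match at i=30, j=35: k = 30·53 + 35 = 1625.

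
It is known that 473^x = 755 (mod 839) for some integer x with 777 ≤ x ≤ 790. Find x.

Compute 473^777 mod 839 = 755, then multiply by 473 repeatedly:
  473^777=755
Found 755 at exponent 777.

777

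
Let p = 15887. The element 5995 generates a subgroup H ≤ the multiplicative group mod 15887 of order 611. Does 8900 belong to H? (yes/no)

yes

8900 ∈ ⟨5995⟩ iff 8900^611 ≡ 1 (mod 15887), since |⟨5995⟩| = 611.
8900^611 mod 15887 = 1.
Since 1 = 1, 8900 lies in the subgroup.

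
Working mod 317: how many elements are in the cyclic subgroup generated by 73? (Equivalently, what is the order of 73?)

158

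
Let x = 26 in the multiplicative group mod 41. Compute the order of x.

40

The order of 26 must divide p − 1 = 40 = 2^3 · 5.
Divisors: 1, 2, 4, 5, 8, 10, 20, 40.
Check each in increasing order: 26^1 ≡ 26;  26^2 ≡ 20;  26^4 ≡ 31;  26^5 ≡ 27;  26^8 ≡ 18;  26^10 ≡ 32;  26^20 ≡ 40;  26^40 ≡ 1.
Smallest exponent giving 1 is 40.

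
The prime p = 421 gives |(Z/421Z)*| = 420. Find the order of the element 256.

The order of 256 must divide p − 1 = 420 = 2^2 · 3 · 5 · 7.
Divisors: 1, 2, 3, 4, 5, 6, 7, 10, 12, 14, 15, 20, 21, 28, 30, 35, 42, 60, 70, 84, 105, 140, 210, 420.
Check each in increasing order: 256^1 ≡ 256;  256^2 ≡ 281;  256^3 ≡ 366;  256^4 ≡ 234;  256^5 ≡ 122;  256^6 ≡ 78;  256^7 ≡ 181;  256^10 ≡ 149;  256^12 ≡ 190;  256^14 ≡ 344;  256^15 ≡ 75;  256^20 ≡ 309;  256^21 ≡ 377;  256^28 ≡ 35;  256^30 ≡ 152;  256^35 ≡ 20;  256^42 ≡ 252;  256^60 ≡ 370;  256^70 ≡ 400;  256^84 ≡ 354;  256^105 ≡ 1.
Smallest exponent giving 1 is 105.

105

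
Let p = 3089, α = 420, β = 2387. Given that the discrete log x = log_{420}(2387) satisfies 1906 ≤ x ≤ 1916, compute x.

Compute 420^1906 mod 3089 = 2751, then multiply by 420 repeatedly:
  420^1906=2751  420^1907=134  420^1908=678  420^1909=572  420^1910=2387
Found 2387 at exponent 1910.

1910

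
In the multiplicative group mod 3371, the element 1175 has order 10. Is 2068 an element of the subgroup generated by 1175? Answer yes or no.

yes

⟨1175⟩ has order 10; its elements mod 3371 are {1, 591, 1175, 1303, 1485, 1886, 2068, 2196, 2780, 3370}.
2068 is in this set.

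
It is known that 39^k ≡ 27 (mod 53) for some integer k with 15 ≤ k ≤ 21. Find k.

19

Compute 39^15 mod 53 = 50, then multiply by 39 repeatedly:
  39^15=50  39^16=42  39^17=48  39^18=17  39^19=27
Found 27 at exponent 19.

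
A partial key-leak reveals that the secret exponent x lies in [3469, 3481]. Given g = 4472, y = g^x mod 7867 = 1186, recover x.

3471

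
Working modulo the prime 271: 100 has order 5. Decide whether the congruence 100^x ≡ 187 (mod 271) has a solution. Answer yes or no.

yes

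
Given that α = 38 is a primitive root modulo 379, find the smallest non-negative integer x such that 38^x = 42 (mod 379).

Baby-step giant-step with m = ceil(sqrt(378)) = 20.
Baby table (38^j mod 379 for j=0..19):
  0:1  1:38  2:307  3:296  4:257  5:291  6:67  7:272
  8:103  9:124  10:164  11:168  12:320  13:32  14:79  15:349
  16:376  17:265  18:216  19:249
Giant step factor: 38^(-20) ≡ 204 (mod 379).
Scan 42·204^i mod 379 for i = 0, 1, …:
  i=0: 42   i=1: 230   i=2: 303   i=3: 35
  i=4: 318   i=5: 63   i=6: 345   i=7: 265
Match at i=7, j=17: x = 7·20 + 17 = 157.

157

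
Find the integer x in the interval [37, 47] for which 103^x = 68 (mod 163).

41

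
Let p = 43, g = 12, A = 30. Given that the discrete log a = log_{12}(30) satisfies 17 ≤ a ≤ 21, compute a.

Compute 12^17 mod 43 = 30, then multiply by 12 repeatedly:
  12^17=30
Found 30 at exponent 17.

17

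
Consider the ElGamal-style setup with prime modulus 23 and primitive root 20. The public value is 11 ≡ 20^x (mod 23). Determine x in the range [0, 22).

15

Successive powers of 20 modulo 23:
  20^0=1  20^1=20  20^2=9  20^3=19  20^4=12  20^5=10
  20^6=16  20^7=21  20^8=6  20^9=5  20^10=8  20^11=22
  20^12=3  20^13=14  20^14=4  20^15=11
So 20^15 ≡ 11 (mod 23), giving x = 15.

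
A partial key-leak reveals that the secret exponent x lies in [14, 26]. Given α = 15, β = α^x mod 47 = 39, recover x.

19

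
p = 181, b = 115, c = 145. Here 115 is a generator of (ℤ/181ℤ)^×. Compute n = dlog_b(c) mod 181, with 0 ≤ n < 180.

156

Baby-step giant-step with m = ceil(sqrt(180)) = 14.
Baby table (115^j mod 181 for j=0..13):
  0:1  1:115  2:12  3:113  4:144  5:89  6:99  7:163
  8:102  9:146  10:138  11:123  12:27  13:28
Giant step factor: 115^(-14) ≡ 100 (mod 181).
Scan 145·100^i mod 181 for i = 0, 1, …:
  i=0: 145   i=1: 20   i=2: 9   i=3: 176
  i=4: 43   i=5: 137   i=6: 125   i=7: 11
  i=8: 14   i=9: 133   i=10: 87   i=11: 12
Match at i=11, j=2: n = 11·14 + 2 = 156.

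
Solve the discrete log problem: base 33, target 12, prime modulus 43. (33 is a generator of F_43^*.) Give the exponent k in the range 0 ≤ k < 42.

Baby-step giant-step with m = ceil(sqrt(42)) = 7.
Baby table (33^j mod 43 for j=0..6):
  0:1  1:33  2:14  3:32  4:24  5:18  6:35
Giant step factor: 33^(-7) ≡ 7 (mod 43).
Scan 12·7^i mod 43 for i = 0, 1, …:
  i=0: 12   i=1: 41   i=2: 29   i=3: 31
  i=4: 2   i=5: 14
Match at i=5, j=2: k = 5·7 + 2 = 37.

37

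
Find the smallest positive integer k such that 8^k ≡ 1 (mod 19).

The order of 8 must divide p − 1 = 18 = 2 · 3^2.
Divisors: 1, 2, 3, 6, 9, 18.
Check each in increasing order: 8^1 ≡ 8;  8^2 ≡ 7;  8^3 ≡ 18;  8^6 ≡ 1.
Smallest exponent giving 1 is 6.

6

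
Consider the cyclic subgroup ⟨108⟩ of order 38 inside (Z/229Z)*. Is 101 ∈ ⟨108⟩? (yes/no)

no

101 ∈ ⟨108⟩ iff 101^38 ≡ 1 (mod 229), since |⟨108⟩| = 38.
101^38 mod 229 = 228.
Since 228 ≠ 1, 101 does not lie in the subgroup.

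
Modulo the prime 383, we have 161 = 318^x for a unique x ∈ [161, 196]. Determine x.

172

Compute 318^161 mod 383 = 131, then multiply by 318 repeatedly:
  318^161=131  318^162=294  318^163=40  318^164=81  318^165=97
  318^166=206  318^167=15  318^168=174  318^169=180  318^170=173
  318^171=245  318^172=161
Found 161 at exponent 172.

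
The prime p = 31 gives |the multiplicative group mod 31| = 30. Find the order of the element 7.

The order of 7 must divide p − 1 = 30 = 2 · 3 · 5.
Divisors: 1, 2, 3, 5, 6, 10, 15, 30.
Check each in increasing order: 7^1 ≡ 7;  7^2 ≡ 18;  7^3 ≡ 2;  7^5 ≡ 5;  7^6 ≡ 4;  7^10 ≡ 25;  7^15 ≡ 1.
Smallest exponent giving 1 is 15.

15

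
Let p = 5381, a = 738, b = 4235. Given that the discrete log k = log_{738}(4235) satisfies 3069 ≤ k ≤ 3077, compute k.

3075

Compute 738^3069 mod 5381 = 211, then multiply by 738 repeatedly:
  738^3069=211  738^3070=5050  738^3071=3248  738^3072=2479  738^3073=5343
  738^3074=4242  738^3075=4235
Found 4235 at exponent 3075.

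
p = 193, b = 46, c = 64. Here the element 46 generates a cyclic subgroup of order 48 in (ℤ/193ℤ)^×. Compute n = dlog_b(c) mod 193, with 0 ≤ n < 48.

3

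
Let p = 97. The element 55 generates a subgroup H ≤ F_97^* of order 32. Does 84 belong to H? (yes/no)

84 ∈ ⟨55⟩ iff 84^32 ≡ 1 (mod 97), since |⟨55⟩| = 32.
84^32 mod 97 = 35.
Since 35 ≠ 1, 84 does not lie in the subgroup.

no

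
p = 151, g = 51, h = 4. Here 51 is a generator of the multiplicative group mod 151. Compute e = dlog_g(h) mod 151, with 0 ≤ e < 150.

110

Baby-step giant-step with m = ceil(sqrt(150)) = 13.
Baby table (51^j mod 151 for j=0..12):
  0:1  1:51  2:34  3:73  4:99  5:66  6:44  7:130
  8:137  9:41  10:128  11:35  12:124
Giant step factor: 51^(-13) ≡ 109 (mod 151).
Scan 4·109^i mod 151 for i = 0, 1, …:
  i=0: 4   i=1: 134   i=2: 110   i=3: 61
  i=4: 5   i=5: 92   i=6: 62   i=7: 114
  i=8: 44
Match at i=8, j=6: e = 8·13 + 6 = 110.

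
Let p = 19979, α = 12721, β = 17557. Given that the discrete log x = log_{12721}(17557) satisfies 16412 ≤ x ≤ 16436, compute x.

16433

Compute 12721^16412 mod 19979 = 3168, then multiply by 12721 repeatedly:
  12721^16412=3168  12721^16413=2485  12721^16414=4907  12721^16415=7551  12721^16416=17218
  12721^16417=401  12721^16418=6476  12721^16419=7779  12721^16420=672  12721^16421=17479
  12721^16422=4068  12721^16423=3418  12721^16424=6074  12721^16425=8561  12721^16426=18931
  12721^16427=14364  12721^16428=16489  12721^16429=17027  12721^16430=8128  12721^16431=4963
  12721^16432=683  12721^16433=17557
Found 17557 at exponent 16433.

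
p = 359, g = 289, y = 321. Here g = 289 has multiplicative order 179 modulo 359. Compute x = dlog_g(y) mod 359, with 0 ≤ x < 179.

128

Baby-step giant-step with m = ceil(sqrt(179)) = 14.
Baby table (289^j mod 359 for j=0..13):
  0:1  1:289  2:233  3:204  4:80  5:144  6:331  7:165
  8:297  9:32  10:273  11:276  12:66  13:47
Giant step factor: 289^(-14) ≡ 73 (mod 359).
Scan 321·73^i mod 359 for i = 0, 1, …:
  i=0: 321   i=1: 98   i=2: 333   i=3: 256
  i=4: 20   i=5: 24   i=6: 316   i=7: 92
  i=8: 254   i=9: 233
Match at i=9, j=2: x = 9·14 + 2 = 128.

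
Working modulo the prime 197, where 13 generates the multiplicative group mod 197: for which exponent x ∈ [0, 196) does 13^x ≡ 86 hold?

Successive powers of 13 modulo 197:
  13^0=1  13^1=13  13^2=169  13^3=30  13^4=193  13^5=145
  13^6=112  13^7=77  13^8=16  13^9=11  13^10=143  13^11=86
So 13^11 ≡ 86 (mod 197), giving x = 11.

11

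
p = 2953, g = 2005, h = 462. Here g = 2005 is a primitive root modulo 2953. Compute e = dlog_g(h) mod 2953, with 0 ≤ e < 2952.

Baby-step giant-step with m = ceil(sqrt(2952)) = 55.
Baby table (2005^j mod 2953 for j=0..54):
  0:1  1:2005  2:992  3:1591  4:715  5:1370  6:560  7:660
  8:356  9:2107  10:1745  11:2373  12:582  13:475  14:1509  15:1673
  16:2710  17:30  18:1090  19:230  20:482  21:779  22:2711  23:2035
  24:2082  25:1821  26:1197  27:2149  28:318  29:2695  30:2438  31:975
  32:2942  33:1569  34:900  35:217  36:994  37:2648  38:2699  39:1599
  40:1990  41:447  42:1476  43:474  44:2457  45:681  46:1119  47:2268
  48:2673  49:2623  50:2775  51:423  52:604  53:290  54:2662
Giant step factor: 2005^(-55) ≡ 1921 (mod 2953).
Scan 462·1921^i mod 2953 for i = 0, 1, …:
  i=0: 462   i=1: 1602   i=2: 416   i=3: 1826
  i=4: 2535   i=5: 238   i=6: 2436   i=7: 2004
  i=8: 1925   i=9: 769     …   i=17: 2712
  i=18: 660
Match at i=18, j=7: e = 18·55 + 7 = 997.

997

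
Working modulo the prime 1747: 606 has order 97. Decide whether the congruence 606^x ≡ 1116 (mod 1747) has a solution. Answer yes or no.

no

1116 ∈ ⟨606⟩ iff 1116^97 ≡ 1 (mod 1747), since |⟨606⟩| = 97.
1116^97 mod 1747 = 472.
Since 472 ≠ 1, 1116 does not lie in the subgroup.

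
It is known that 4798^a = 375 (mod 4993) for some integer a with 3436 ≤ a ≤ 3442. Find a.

Compute 4798^3436 mod 4993 = 3528, then multiply by 4798 repeatedly:
  4798^3436=3528  4798^3437=1074  4798^3438=276  4798^3439=1103  4798^3440=4607
  4798^3441=375
Found 375 at exponent 3441.

3441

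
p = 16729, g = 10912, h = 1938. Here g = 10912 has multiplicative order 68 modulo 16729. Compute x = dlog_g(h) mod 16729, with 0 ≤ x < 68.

31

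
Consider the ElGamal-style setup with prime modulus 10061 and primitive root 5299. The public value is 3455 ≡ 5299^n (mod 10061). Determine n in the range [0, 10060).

Baby-step giant-step with m = ceil(sqrt(10060)) = 101.
Baby table (5299^j mod 10061 for j=0..100):
  0:1  1:5299  2:9211  3:3178  4:8169  5:5109  6:8501  7:3702
  8:8009  9:2393  10:3647  11:8333  12:8899  13:9955  14:1722  15:9612
  16:5206  17:9393  18:1740  19:4384  20:10028  21:6231  22:7928  23:5797
  24:2070  25:2440  26:1175  27:8627  28:7350  29:1519  30:381  31:6719
  32:8163  33:3498  34:3540  35:4756  36:9300  37:1922  38:2946  39:6243
  40:1089  41:5658  42:10023  43:9919  44:2117  45:10029  46:1469  47:7078
  48:8975  49:178  50:7549  51:9676  52:2268  53:5298  54:3912  55:4028
  56:4991  57:7001  58:3392  59:5262  60:4307  61:4445  62:1254  63:4686
  64:566  65:1056  66:1828  67:7890  68:5655  69:4187  70:2408  71:2644
  72:5644  73:6264  74:1697  75:7930  76:6334  77:370  78:8796  79:7452
  80:8784  81:4230  82:8923  83:6338  84:1444  85:5396  86:42  87:1216
  88:4544  89:2683  90:1024  91:3297  92:4907  93:4569  94:4365  95:9957
  96:2259  97:7912  98:1501  99:5609  100:1897
Giant step factor: 5299^(-101) ≡ 2762 (mod 10061).
Scan 3455·2762^i mod 10061 for i = 0, 1, …:
  i=0: 3455   i=1: 4882   i=2: 2344   i=3: 4905
  i=4: 5504   i=5: 9938   i=6: 2348   i=7: 5892
  i=8: 5067   i=9: 203     …   i=16: 1610
  i=17: 9919
Match at i=17, j=43: n = 17·101 + 43 = 1760.

1760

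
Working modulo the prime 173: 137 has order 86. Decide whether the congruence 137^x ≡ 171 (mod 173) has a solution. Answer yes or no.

no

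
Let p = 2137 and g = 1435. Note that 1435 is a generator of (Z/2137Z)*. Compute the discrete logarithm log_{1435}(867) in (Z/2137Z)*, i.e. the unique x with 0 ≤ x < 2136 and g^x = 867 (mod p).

1414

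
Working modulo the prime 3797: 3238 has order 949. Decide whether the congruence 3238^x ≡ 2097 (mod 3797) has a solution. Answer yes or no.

no

2097 ∈ ⟨3238⟩ iff 2097^949 ≡ 1 (mod 3797), since |⟨3238⟩| = 949.
2097^949 mod 3797 = 742.
Since 742 ≠ 1, 2097 does not lie in the subgroup.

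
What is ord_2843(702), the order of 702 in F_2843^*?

2842

The order of 702 must divide p − 1 = 2842 = 2 · 7^2 · 29.
Divisors: 1, 2, 7, 14, 29, 49, 58, 98, 203, 406, 1421, 2842.
Check each in increasing order: 702^1 ≡ 702;  702^2 ≡ 965;  702^7 ≡ 2553;  702^14 ≡ 1653;  702^29 ≡ 1762;  702^49 ≡ 1012;  702^58 ≡ 88;  702^98 ≡ 664;  702^203 ≡ 1242;  702^406 ≡ 1658;  702^1421 ≡ 2842;  702^2842 ≡ 1.
Smallest exponent giving 1 is 2842.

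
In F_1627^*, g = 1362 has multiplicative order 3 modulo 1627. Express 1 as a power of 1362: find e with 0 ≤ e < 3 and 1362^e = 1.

0

Successive powers of 1362 modulo 1627:
  1362^0=1
So 1362^0 ≡ 1 (mod 1627), giving e = 0.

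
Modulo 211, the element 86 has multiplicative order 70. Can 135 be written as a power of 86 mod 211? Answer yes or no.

yes

135 ∈ ⟨86⟩ iff 135^70 ≡ 1 (mod 211), since |⟨86⟩| = 70.
135^70 mod 211 = 1.
Since 1 = 1, 135 lies in the subgroup.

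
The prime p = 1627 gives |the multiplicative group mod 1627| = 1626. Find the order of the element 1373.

1626

The order of 1373 must divide p − 1 = 1626 = 2 · 3 · 271.
Divisors: 1, 2, 3, 6, 271, 542, 813, 1626.
Check each in increasing order: 1373^1 ≡ 1373;  1373^2 ≡ 1063;  1373^3 ≡ 80;  1373^6 ≡ 1519;  1373^271 ≡ 1363;  1373^542 ≡ 1362;  1373^813 ≡ 1626;  1373^1626 ≡ 1.
Smallest exponent giving 1 is 1626.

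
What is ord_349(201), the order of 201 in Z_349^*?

The order of 201 must divide p − 1 = 348 = 2^2 · 3 · 29.
Divisors: 1, 2, 3, 4, 6, 12, 29, 58, 87, 116, 174, 348.
Check each in increasing order: 201^1 ≡ 201;  201^2 ≡ 266;  201^3 ≡ 69;  201^4 ≡ 258;  201^6 ≡ 224;  201^12 ≡ 269;  201^29 ≡ 227;  201^58 ≡ 226;  201^87 ≡ 348;  201^116 ≡ 122;  201^174 ≡ 1.
Smallest exponent giving 1 is 174.

174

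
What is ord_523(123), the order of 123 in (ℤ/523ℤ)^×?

174

The order of 123 must divide p − 1 = 522 = 2 · 3^2 · 29.
Divisors: 1, 2, 3, 6, 9, 18, 29, 58, 87, 174, 261, 522.
Check each in increasing order: 123^1 ≡ 123;  123^2 ≡ 485;  123^3 ≡ 33;  123^6 ≡ 43;  123^9 ≡ 373;  123^18 ≡ 11;  123^29 ≡ 463;  123^58 ≡ 462;  123^87 ≡ 522;  123^174 ≡ 1.
Smallest exponent giving 1 is 174.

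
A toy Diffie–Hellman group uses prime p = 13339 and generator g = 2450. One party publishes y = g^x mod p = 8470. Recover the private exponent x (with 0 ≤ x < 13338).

12788

Baby-step giant-step with m = ceil(sqrt(13338)) = 116.
Baby table (2450^j mod 13339 for j=0..115):
  0:1  1:2450  2:13289  3:10890  4:2500  5:2399  6:8390  7:101
  8:7348  9:8289  10:6092  11:12398  12:2197  13:7033  14:10201  15:8503
  16:10171  17:1698  18:11671  19:8473  20:3366  21:3198  22:5107  23:168
  24:11430  25:4939  26:2077  27:6491  28:2862  29:8925  30:3629  31:7276
  32:5296  33:9692  34:1980  35:8943  36:7712  37:6376  38:1231  39:1336
  40:5145  41:13234  42:9530  43:5250  44:3704  45:4280  46:1546  47:12763
  48:2734  49:2122  50:10029  51:612  52:5432  53:9417  54:8519  55:9354
  56:898  57:12504  58:8456  59:1733  60:4048  61:6723  62:11024  63:10664
  64:9038  65:360  66:1626  67:8678  68:12073  69:6287  70:9944  71:5786
  72:9682  73:4158  74:9443  75:5524  76:8054  77:3919  78:10809  79:4135
  80:6449  81:6674  82:11025  83:13114  84:8988  85:11250  86:4126  87:11077
  88:7124  89:6388  90:3953  91:736  92:2435  93:3217  94:11640  95:12557
  96:4916  97:12422  98:7641  99:5833  100:4781  101:1808  102:1052  103:2973
  104:756  105:11418  106:2217  107:2677  108:9201  109:12879  110:6815  111:9661
  112:6064  113:10493  114:3597  115:8910
Giant step factor: 2450^(-116) ≡ 4358 (mod 13339).
Scan 8470·4358^i mod 13339 for i = 0, 1, …:
  i=0: 8470   i=1: 3247   i=2: 11086   i=3: 12269
  i=4: 5590   i=5: 4206   i=6: 1962   i=7: 97
  i=8: 9217   i=9: 3957     …   i=109: 7971
  i=110: 2862
Match at i=110, j=28: x = 110·116 + 28 = 12788.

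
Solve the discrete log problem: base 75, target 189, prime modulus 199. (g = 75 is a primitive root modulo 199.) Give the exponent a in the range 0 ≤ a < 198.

Baby-step giant-step with m = ceil(sqrt(198)) = 15.
Baby table (75^j mod 199 for j=0..14):
  0:1  1:75  2:53  3:194  4:23  5:133  6:25  7:84
  8:131  9:74  10:177  11:141  12:28  13:110  14:91
Giant step factor: 75^(-15) ≡ 27 (mod 199).
Scan 189·27^i mod 199 for i = 0, 1, …:
  i=0: 189   i=1: 128   i=2: 73   i=3: 180
  i=4: 84
Match at i=4, j=7: a = 4·15 + 7 = 67.

67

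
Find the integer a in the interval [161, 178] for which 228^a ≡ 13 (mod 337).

176

Compute 228^161 mod 337 = 199, then multiply by 228 repeatedly:
  228^161=199  228^162=214  228^163=264  228^164=206  228^165=125
  228^166=192  228^167=303  228^168=336  228^169=109  228^170=251
  228^171=275  228^172=18  228^173=60  228^174=200  228^175=105
  228^176=13
Found 13 at exponent 176.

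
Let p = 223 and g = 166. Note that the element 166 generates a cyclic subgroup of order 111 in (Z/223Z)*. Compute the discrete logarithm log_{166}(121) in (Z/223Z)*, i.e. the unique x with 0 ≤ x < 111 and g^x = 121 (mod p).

50

Baby-step giant-step with m = ceil(sqrt(111)) = 11.
Baby table (166^j mod 223 for j=0..10):
  0:1  1:166  2:127  3:120  4:73  5:76  6:128  7:63
  8:200  9:196  10:201
Giant step factor: 166^(-11) ≡ 146 (mod 223).
Scan 121·146^i mod 223 for i = 0, 1, …:
  i=0: 121   i=1: 49   i=2: 18   i=3: 175
  i=4: 128
Match at i=4, j=6: x = 4·11 + 6 = 50.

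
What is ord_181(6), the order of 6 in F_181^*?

60

The order of 6 must divide p − 1 = 180 = 2^2 · 3^2 · 5.
Divisors: 1, 2, 3, 4, 5, 6, 9, 10, 12, 15, 18, 20, 30, 36, 45, 60, 90, 180.
Check each in increasing order: 6^1 ≡ 6;  6^2 ≡ 36;  6^3 ≡ 35;  6^4 ≡ 29;  6^5 ≡ 174;  6^6 ≡ 139;  6^9 ≡ 159;  6^10 ≡ 49;  6^12 ≡ 135;  6^15 ≡ 19;  6^18 ≡ 122;  6^20 ≡ 48;  6^30 ≡ 180;  6^36 ≡ 42;  6^45 ≡ 162;  6^60 ≡ 1.
Smallest exponent giving 1 is 60.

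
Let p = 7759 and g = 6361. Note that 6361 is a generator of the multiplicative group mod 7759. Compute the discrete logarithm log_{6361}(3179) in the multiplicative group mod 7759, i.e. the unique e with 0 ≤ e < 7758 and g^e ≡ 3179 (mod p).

3937

Baby-step giant-step with m = ceil(sqrt(7758)) = 89.
Baby table (6361^j mod 7759 for j=0..88):
  0:1  1:6361  2:6895  3:5227  4:1632  5:7369  6:2090  7:3323
  8:2087  9:7517  10:4679  11:7354  12:7542  13:765  14:1272  15:6314
  16:2770  17:7040  18:4251  19:496  20:4902  21:5960  22:1086  23:2536
  24:535  25:4693  26:3300  27:3205  28:4112  29:843  30:854  31:994
  32:7008  33:2433  34:4867  35:577  36:290  37:5807  38:5487  39:2825
  40:7740  41:3285  42:898  43:1554  44:28  45:7410  46:6844  47:6694
  48:6901  49:4598  50:4207  51:7695  52:4123  53:983  54:6868  55:4178
  56:1683  57:5902  58:4580  59:6094  60:7729  61:3145  62:2643  63:6129
  64:5353  65:3941  66:7131  67:1177  68:7221  69:7260  70:7051  71:4391
  72:6510  73:327  74:635  75:4555  76:2249  77:6052  78:4373  79:638
  80:361  81:7416  82:6215  83:1510  84:7227  85:6631  86:1867  87:4717
  88:784
Giant step factor: 6361^(-89) ≡ 6329 (mod 7759).
Scan 3179·6329^i mod 7759 for i = 0, 1, …:
  i=0: 3179   i=1: 804   i=2: 6371   i=3: 6295
  i=4: 6349   i=5: 6719   i=6: 5231   i=7: 7105
  i=8: 4140   i=9: 7676     …   i=43: 5693
  i=44: 5960
Match at i=44, j=21: e = 44·89 + 21 = 3937.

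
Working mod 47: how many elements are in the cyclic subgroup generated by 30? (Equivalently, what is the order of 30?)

46

The order of 30 must divide p − 1 = 46 = 2 · 23.
Divisors: 1, 2, 23, 46.
Check each in increasing order: 30^1 ≡ 30;  30^2 ≡ 7;  30^23 ≡ 46;  30^46 ≡ 1.
Smallest exponent giving 1 is 46.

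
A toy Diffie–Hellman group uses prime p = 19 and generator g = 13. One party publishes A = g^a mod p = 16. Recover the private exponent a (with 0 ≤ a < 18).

Successive powers of 13 modulo 19:
  13^0=1  13^1=13  13^2=17  13^3=12  13^4=4  13^5=14
  13^6=11  13^7=10  13^8=16
So 13^8 ≡ 16 (mod 19), giving a = 8.

8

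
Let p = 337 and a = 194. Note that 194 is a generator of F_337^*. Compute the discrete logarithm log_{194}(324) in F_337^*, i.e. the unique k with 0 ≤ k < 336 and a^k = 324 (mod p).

328

Baby-step giant-step with m = ceil(sqrt(336)) = 19.
Baby table (194^j mod 337 for j=0..18):
  0:1  1:194  2:229  3:279  4:206  5:198  6:331  7:184
  8:311  9:11  10:112  11:160  12:36  13:244  14:156  15:271
  16:2  17:51  18:121
Giant step factor: 194^(-19) ≡ 61 (mod 337).
Scan 324·61^i mod 337 for i = 0, 1, …:
  i=0: 324   i=1: 218   i=2: 155   i=3: 19
  i=4: 148   i=5: 266   i=6: 50   i=7: 17
  i=8: 26   i=9: 238     …   i=16: 285
  i=17: 198
Match at i=17, j=5: k = 17·19 + 5 = 328.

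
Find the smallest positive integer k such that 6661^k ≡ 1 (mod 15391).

The order of 6661 must divide p − 1 = 15390 = 2 · 3^4 · 5 · 19.
Divisors: 1, 2, 3, 5, 6, 9, 10, 15, 18, 19, 27, 30, 38, 45, 54, 57, 81, 90, 95, 114, 135, 162, 171, 190, 270, 285, 342, 405, 513, 570, 810, 855, 1026, 1539, 1710, 2565, 3078, 5130, 7695, 15390.
Check each in increasing order: 6661^1 ≡ 6661;  6661^2 ≡ 12059;  6661^3 ≡ 14761;  6661^5 ≡ 5984;  6661^6 ≡ 12125;  6661^9 ≡ 10577;  6661^10 ≡ 8790;  6661^15 ≡ 8313;  6661^18 ≡ 11141;  6661^19 ≡ 10190;  6661^27 ≡ 4861;  6661^30 ≡ 379;  6661^38 ≡ 8414;  6661^45 ≡ 10863;  6661^54 ≡ 4136;  6661^57 ≡ 10790;  6661^81 ≡ 4450;  6661^90 ≡ 1972;  6661^95 ≡ 10942;  6661^114 ≡ 6576;  6661^135 ≡ 12955;  6661^162 ≡ 9674;  6661^171 ≡ 2530;  6661^190 ≡ 775;  6661^270 ≡ 8561;  6661^285 ≡ 15000;  6661^342 ≡ 13635;  6661^405 ≡ 209;  6661^513 ≡ 5319;  6661^570 ≡ 14362;  6661^810 ≡ 12899;  6661^855 ≡ 2173;  6661^1026 ≡ 3103;  6661^1539 ≡ 5705;  6661^1710 ≡ 12283;  6661^2565 ≡ 2965;  6661^3078 ≡ 10451;  6661^5130 ≡ 2964;  6661^7695 ≡ 15390;  6661^15390 ≡ 1.
Smallest exponent giving 1 is 15390.

15390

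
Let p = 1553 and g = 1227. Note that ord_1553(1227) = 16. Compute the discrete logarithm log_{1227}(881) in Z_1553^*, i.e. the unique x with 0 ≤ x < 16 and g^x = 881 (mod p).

10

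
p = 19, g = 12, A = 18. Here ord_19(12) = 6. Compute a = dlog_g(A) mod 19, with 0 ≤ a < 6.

Successive powers of 12 modulo 19:
  12^0=1  12^1=12  12^2=11  12^3=18
So 12^3 ≡ 18 (mod 19), giving a = 3.

3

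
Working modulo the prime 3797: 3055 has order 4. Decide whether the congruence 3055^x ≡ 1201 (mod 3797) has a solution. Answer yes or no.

⟨3055⟩ has order 4; its elements mod 3797 are {1, 742, 3055, 3796}.
1201 is not in this set.

no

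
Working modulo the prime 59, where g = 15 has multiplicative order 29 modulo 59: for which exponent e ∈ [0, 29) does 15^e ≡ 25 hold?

23

Successive powers of 15 modulo 59:
  15^0=1  15^1=15  15^2=48  15^3=12  15^4=3  15^5=45
  15^6=26  15^7=36  15^8=9  15^9=17  15^10=19  15^11=49
  15^12=27  15^13=51  15^14=57  15^15=29  15^16=22  15^17=35
  15^18=53  15^19=28  15^20=7  15^21=46  15^22=41  15^23=25
So 15^23 ≡ 25 (mod 59), giving e = 23.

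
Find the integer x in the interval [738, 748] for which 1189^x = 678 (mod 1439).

Compute 1189^738 mod 1439 = 678, then multiply by 1189 repeatedly:
  1189^738=678
Found 678 at exponent 738.

738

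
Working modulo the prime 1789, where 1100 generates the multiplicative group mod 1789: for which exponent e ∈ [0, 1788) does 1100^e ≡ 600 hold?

665

Baby-step giant-step with m = ceil(sqrt(1788)) = 43.
Baby table (1100^j mod 1789 for j=0..42):
  0:1  1:1100  2:636  3:101  4:182  5:1621  6:1256  7:492
  8:922  9:1626  10:1389  11:94  12:1427  13:747  14:549  15:1007
  16:309  17:1779  18:1523  19:796  20:779  21:1758  22:1680  23:1752
  24:447  25:1514  26:1630  27:422  28:849  29:42  30:1475  31:1666
  32:664  33:488  34:100  35:871  36:985  37:1155  38:310  39:1090
  40:370  41:897  42:961
Giant step factor: 1100^(-43) ≡ 890 (mod 1789).
Scan 600·890^i mod 1789 for i = 0, 1, …:
  i=0: 600   i=1: 878   i=2: 1416   i=3: 784
  i=4: 50   i=5: 1564   i=6: 118   i=7: 1258
  i=8: 1495   i=9: 1323     …   i=14: 622
  i=15: 779
Match at i=15, j=20: e = 15·43 + 20 = 665.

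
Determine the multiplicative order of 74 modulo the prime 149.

148

The order of 74 must divide p − 1 = 148 = 2^2 · 37.
Divisors: 1, 2, 4, 37, 74, 148.
Check each in increasing order: 74^1 ≡ 74;  74^2 ≡ 112;  74^4 ≡ 28;  74^37 ≡ 105;  74^74 ≡ 148;  74^148 ≡ 1.
Smallest exponent giving 1 is 148.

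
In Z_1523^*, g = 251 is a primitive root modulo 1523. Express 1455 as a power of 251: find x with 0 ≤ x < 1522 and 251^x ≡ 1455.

Baby-step giant-step with m = ceil(sqrt(1522)) = 40.
Baby table (251^j mod 1523 for j=0..39):
  0:1  1:251  2:558  3:1465  4:672  5:1142  6:318  7:622
  8:776  9:1355  10:476  11:682  12:606  13:1329  14:42  15:1404
  16:591  17:610  18:810  19:751  20:1172  21:233  22:609  23:559
  24:193  25:1230  26:1084  27:990  28:241  29:1094  30:454  31:1252
  32:514  33:1082  34:488  35:648  36:1210  37:633  38:491  39:1401
Giant step factor: 251^(-40) ≡ 47 (mod 1523).
Scan 1455·47^i mod 1523 for i = 0, 1, …:
  i=0: 1455   i=1: 1373   i=2: 565   i=3: 664
  i=4: 748   i=5: 127   i=6: 1400   i=7: 311
  i=8: 910   i=9: 126     …   i=15: 1079
  i=16: 454
Match at i=16, j=30: x = 16·40 + 30 = 670.

670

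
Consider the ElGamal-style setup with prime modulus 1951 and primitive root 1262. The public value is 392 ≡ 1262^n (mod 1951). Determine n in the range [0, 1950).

1916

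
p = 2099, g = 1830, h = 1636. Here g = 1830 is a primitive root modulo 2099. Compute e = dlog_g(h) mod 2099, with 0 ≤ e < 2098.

1584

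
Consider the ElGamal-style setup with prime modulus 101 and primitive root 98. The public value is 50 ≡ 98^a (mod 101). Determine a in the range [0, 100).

Baby-step giant-step with m = ceil(sqrt(100)) = 10.
Baby table (98^j mod 101 for j=0..9):
  0:1  1:98  2:9  3:74  4:81  5:60  6:22  7:35
  8:97  9:12
Giant step factor: 98^(-10) ≡ 14 (mod 101).
Scan 50·14^i mod 101 for i = 0, 1, …:
  i=0: 50   i=1: 94   i=2: 3   i=3: 42
  i=4: 83   i=5: 51   i=6: 7   i=7: 98
Match at i=7, j=1: a = 7·10 + 1 = 71.

71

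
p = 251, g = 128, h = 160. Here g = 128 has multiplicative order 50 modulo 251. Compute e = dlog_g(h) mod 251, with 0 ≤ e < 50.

9

Baby-step giant-step with m = ceil(sqrt(50)) = 8.
Baby table (128^j mod 251 for j=0..7):
  0:1  1:128  2:69  3:47  4:243  5:231  6:201  7:126
Giant step factor: 128^(-8) ≡ 51 (mod 251).
Scan 160·51^i mod 251 for i = 0, 1, …:
  i=0: 160   i=1: 128
Match at i=1, j=1: e = 1·8 + 1 = 9.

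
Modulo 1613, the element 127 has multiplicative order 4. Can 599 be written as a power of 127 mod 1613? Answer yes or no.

no

⟨127⟩ has order 4; its elements mod 1613 are {1, 127, 1486, 1612}.
599 is not in this set.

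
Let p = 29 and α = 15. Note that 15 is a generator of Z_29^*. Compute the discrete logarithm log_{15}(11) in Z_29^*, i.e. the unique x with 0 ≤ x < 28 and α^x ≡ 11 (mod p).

3

Successive powers of 15 modulo 29:
  15^0=1  15^1=15  15^2=22  15^3=11
So 15^3 ≡ 11 (mod 29), giving x = 3.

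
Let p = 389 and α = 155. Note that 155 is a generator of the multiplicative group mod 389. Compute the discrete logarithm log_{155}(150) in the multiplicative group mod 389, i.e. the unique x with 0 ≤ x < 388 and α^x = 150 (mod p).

48

Baby-step giant-step with m = ceil(sqrt(388)) = 20.
Baby table (155^j mod 389 for j=0..19):
  0:1  1:155  2:296  3:367  4:91  5:101  6:95  7:332
  8:112  9:244  10:87  11:259  12:78  13:31  14:137  15:229
  16:96  17:98  18:19  19:222
Giant step factor: 155^(-20) ≡ 330 (mod 389).
Scan 150·330^i mod 389 for i = 0, 1, …:
  i=0: 150   i=1: 97   i=2: 112
Match at i=2, j=8: x = 2·20 + 8 = 48.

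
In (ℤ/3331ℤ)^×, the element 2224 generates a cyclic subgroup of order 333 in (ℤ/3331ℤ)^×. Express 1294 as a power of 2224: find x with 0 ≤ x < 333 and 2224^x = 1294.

101

Baby-step giant-step with m = ceil(sqrt(333)) = 19.
Baby table (2224^j mod 3331 for j=0..18):
  0:1  1:2224  2:2972  3:1024  4:2303  5:2125  6:2642  7:3255
  8:857  9:636  10:2120  11:1515  12:1719  13:2399  14:2445  15:1488
  16:1629  17:2099  18:1445
Giant step factor: 2224^(-19) ≡ 1772 (mod 3331).
Scan 1294·1772^i mod 3331 for i = 0, 1, …:
  i=0: 1294   i=1: 1240   i=2: 2151   i=3: 908
  i=4: 103   i=5: 2642
Match at i=5, j=6: x = 5·19 + 6 = 101.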